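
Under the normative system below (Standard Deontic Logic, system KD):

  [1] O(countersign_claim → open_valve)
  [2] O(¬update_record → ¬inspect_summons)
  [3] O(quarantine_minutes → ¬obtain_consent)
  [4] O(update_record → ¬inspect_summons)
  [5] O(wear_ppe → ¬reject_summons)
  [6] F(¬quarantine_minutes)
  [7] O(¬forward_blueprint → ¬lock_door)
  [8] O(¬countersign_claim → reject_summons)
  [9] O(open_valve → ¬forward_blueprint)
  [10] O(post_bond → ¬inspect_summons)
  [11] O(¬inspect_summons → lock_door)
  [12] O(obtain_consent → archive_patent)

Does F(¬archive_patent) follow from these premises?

Premise 12 is O(obtain_consent → archive_patent), but O(obtain_consent) is not derivable from the premises, so it does not yield O(archive_patent).
No other premise forces O(archive_patent). An ideal world satisfying every premise can still have ¬archive_patent true, so F(¬archive_patent) is not derivable.

No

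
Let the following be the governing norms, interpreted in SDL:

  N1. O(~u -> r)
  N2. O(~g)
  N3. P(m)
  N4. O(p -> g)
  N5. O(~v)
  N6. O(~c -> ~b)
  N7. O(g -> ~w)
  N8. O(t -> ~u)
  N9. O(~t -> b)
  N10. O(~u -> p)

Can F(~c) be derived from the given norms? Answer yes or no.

From premise 2 we have O(~g).
The contrapositive of premise 4 (O(p -> g)) is O(~g -> ~p), and O(~g) is already established, so O(~p).
The contrapositive of premise 10 (O(~u -> p)) is O(~p -> u), and O(~p) is already established, so O(u).
Premise 8, O(t -> ~u), contraposes to O(u -> ~t); with O(u) we get O(~t).
Premise 9 is O(~t -> b); since O(~t), deontic closure gives O(b).
Premise 6, O(~c -> ~b), contraposes to O(b -> c); with O(b) we get O(c).
Premises 1, 3, 5, 7 do not contribute to this derivation.
So O(c) holds, i.e. F(~c). The claim follows.

Yes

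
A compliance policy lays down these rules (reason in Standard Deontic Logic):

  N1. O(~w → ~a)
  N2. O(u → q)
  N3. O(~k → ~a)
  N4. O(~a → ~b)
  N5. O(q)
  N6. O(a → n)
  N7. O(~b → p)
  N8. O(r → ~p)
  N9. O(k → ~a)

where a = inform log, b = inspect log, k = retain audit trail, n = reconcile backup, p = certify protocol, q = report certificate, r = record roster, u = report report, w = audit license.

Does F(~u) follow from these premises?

Premise 2 is O(u → q); even if O(q) held, inferring O(u) would be affirming the consequent — invalid.
No other premise forces O(u). An ideal world satisfying every premise can still have ~u true, so F(~u) is not derivable.

No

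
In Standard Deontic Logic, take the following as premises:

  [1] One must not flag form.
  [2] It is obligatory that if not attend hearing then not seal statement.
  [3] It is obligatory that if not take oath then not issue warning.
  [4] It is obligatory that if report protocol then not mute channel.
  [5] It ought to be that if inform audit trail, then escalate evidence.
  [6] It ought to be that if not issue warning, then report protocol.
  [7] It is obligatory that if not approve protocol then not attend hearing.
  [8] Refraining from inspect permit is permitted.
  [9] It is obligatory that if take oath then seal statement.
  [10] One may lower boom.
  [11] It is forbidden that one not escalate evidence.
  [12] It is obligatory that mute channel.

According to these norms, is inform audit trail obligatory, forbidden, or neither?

Premise 5 is O(inform_audit_trail → escalate_evidence); even if O(escalate_evidence) held, inferring O(inform_audit_trail) would be affirming the consequent — invalid.
No premise or chain of K-axiom applications forces O(inform_audit_trail), and none forces O(¬inform_audit_trail). So inform_audit_trail is neither obligatory nor forbidden under these norms.

Neither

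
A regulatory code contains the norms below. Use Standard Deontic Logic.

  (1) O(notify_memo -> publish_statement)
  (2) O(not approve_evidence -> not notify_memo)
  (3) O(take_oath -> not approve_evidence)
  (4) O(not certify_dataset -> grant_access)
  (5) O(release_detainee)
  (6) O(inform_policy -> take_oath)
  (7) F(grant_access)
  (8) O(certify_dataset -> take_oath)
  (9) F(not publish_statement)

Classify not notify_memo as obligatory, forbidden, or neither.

Obligatory

Premise 7, F(grant_access), is equivalent to O(not grant_access).
The contrapositive of premise 4 (O(not certify_dataset -> grant_access)) is O(not grant_access -> certify_dataset), and O(not grant_access) is already established, so O(certify_dataset).
With premise 8, O(certify_dataset -> take_oath), the K-axiom yields O(take_oath).
With premise 3, O(take_oath -> not approve_evidence), the K-axiom yields O(not approve_evidence).
With premise 2, O(not approve_evidence -> not notify_memo), the K-axiom yields O(not notify_memo).
Premises 1, 5, 6, 9 do not contribute to this derivation.
Hence not notify_memo is obligatory.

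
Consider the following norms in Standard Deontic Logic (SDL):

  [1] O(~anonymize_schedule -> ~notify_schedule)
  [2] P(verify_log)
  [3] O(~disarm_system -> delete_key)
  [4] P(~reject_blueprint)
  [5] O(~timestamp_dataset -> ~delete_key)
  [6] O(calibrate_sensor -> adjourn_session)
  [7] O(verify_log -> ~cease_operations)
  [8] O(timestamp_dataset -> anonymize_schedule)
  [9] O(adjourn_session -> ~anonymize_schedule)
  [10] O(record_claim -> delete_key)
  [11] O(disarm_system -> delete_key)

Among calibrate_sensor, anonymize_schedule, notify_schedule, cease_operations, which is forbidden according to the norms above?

calibrate_sensor

By case analysis on ~disarm_system: premise 3 gives O(~disarm_system -> delete_key) and premise 11 gives O(disarm_system -> delete_key), so O(delete_key) either way.
Premise 5, O(~timestamp_dataset -> ~delete_key), contraposes to O(delete_key -> timestamp_dataset); with O(delete_key) we get O(timestamp_dataset).
Premise 8 is O(timestamp_dataset -> anonymize_schedule); since O(timestamp_dataset), deontic closure gives O(anonymize_schedule).
Premise 9 is O(adjourn_session -> ~anonymize_schedule); contrapositively O(anonymize_schedule -> ~adjourn_session). Since O(anonymize_schedule) holds, K gives O(~adjourn_session).
Premise 6 is O(calibrate_sensor -> adjourn_session); contrapositively O(~adjourn_session -> ~calibrate_sensor). Since O(~adjourn_session) holds, K gives O(~calibrate_sensor).
So O(~calibrate_sensor) holds, i.e. calibrate_sensor is forbidden. None of the other listed options is forbidden under the premises.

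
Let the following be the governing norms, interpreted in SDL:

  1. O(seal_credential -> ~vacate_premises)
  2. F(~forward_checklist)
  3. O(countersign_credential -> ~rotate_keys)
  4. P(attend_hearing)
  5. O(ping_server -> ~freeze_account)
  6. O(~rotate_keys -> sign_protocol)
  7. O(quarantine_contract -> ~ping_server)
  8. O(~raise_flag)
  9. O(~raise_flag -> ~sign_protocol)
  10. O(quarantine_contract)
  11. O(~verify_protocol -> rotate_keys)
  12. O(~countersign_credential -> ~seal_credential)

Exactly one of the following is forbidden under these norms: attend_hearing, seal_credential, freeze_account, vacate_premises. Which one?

seal_credential

Premise 8 gives O(~raise_flag).
Applying K to premise 9 (O(~raise_flag -> ~sign_protocol)) and O(~raise_flag) yields O(~sign_protocol).
The contrapositive of premise 6 (O(~rotate_keys -> sign_protocol)) is O(~sign_protocol -> rotate_keys), and O(~sign_protocol) is already established, so O(rotate_keys).
The contrapositive of premise 3 (O(countersign_credential -> ~rotate_keys)) is O(rotate_keys -> ~countersign_credential), and O(rotate_keys) is already established, so O(~countersign_credential).
From O(~countersign_credential) and premise 12, O(~countersign_credential -> ~seal_credential), we obtain O(~seal_credential).
So O(~seal_credential) holds, i.e. seal_credential is forbidden. None of the other listed options is forbidden under the premises.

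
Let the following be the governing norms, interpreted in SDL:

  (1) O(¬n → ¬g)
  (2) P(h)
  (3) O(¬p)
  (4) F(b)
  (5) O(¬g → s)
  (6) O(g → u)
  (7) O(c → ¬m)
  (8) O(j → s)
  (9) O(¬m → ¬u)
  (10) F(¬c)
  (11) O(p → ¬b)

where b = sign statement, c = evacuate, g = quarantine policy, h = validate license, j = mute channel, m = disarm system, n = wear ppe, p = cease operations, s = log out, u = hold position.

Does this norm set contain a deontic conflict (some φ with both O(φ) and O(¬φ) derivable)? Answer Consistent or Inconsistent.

Premise 11 is O(p → ¬b); even if O(¬b) held, inferring O(p) would be affirming the consequent — invalid.
So O(p) is not derivable, and the apparent clash with O(¬p) does not arise.
A world satisfying every obligation exists (e.g. b=false, c=true, g=false, h=false, j=false, m=false, n=false, p=false, s=true, u=false); no atom is both obligatory and forbidden, so the set is consistent.

Consistent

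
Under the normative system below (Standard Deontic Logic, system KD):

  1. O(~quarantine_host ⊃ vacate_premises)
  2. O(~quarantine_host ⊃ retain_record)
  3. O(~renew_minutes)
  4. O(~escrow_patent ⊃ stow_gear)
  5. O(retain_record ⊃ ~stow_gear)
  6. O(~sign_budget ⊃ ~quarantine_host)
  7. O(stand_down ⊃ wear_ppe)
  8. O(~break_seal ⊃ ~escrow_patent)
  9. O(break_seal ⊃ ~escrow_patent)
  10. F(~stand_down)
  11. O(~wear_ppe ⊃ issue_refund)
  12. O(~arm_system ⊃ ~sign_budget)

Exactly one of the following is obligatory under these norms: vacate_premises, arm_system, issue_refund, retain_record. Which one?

arm_system

Premises 8 and 9 cover both cases: O(~break_seal ⊃ ~escrow_patent) and O(break_seal ⊃ ~escrow_patent). Since ~break_seal ∨ break_seal is a tautology, O(~escrow_patent) follows.
Applying K to premise 4 (O(~escrow_patent ⊃ stow_gear)) and O(~escrow_patent) yields O(stow_gear).
Premise 5, O(retain_record ⊃ ~stow_gear), contraposes to O(stow_gear ⊃ ~retain_record); with O(stow_gear) we get O(~retain_record).
Premise 2 is O(~quarantine_host ⊃ retain_record); contrapositively O(~retain_record ⊃ quarantine_host). Since O(~retain_record) holds, K gives O(quarantine_host).
Premise 6, O(~sign_budget ⊃ ~quarantine_host), contraposes to O(quarantine_host ⊃ sign_budget); with O(quarantine_host) we get O(sign_budget).
Premise 12, O(~arm_system ⊃ ~sign_budget), contraposes to O(sign_budget ⊃ arm_system); with O(sign_budget) we get O(arm_system).
So O(arm_system) holds — arm_system is obligatory. None of the other listed options is made obligatory by any chain of premises.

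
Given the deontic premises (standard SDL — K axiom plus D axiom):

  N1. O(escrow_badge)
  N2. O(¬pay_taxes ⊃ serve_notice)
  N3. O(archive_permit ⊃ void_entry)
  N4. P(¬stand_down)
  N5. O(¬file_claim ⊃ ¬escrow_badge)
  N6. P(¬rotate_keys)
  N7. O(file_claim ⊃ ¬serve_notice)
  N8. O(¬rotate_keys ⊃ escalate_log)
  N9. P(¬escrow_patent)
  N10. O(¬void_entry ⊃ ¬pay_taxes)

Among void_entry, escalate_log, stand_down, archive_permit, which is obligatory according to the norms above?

From premise 1 we have O(escrow_badge).
The contrapositive of premise 5 (O(¬file_claim ⊃ ¬escrow_badge)) is O(escrow_badge ⊃ file_claim), and O(escrow_badge) is already established, so O(file_claim).
Premise 7 is O(file_claim ⊃ ¬serve_notice); since O(file_claim), deontic closure gives O(¬serve_notice).
Premise 2, O(¬pay_taxes ⊃ serve_notice), contraposes to O(¬serve_notice ⊃ pay_taxes); with O(¬serve_notice) we get O(pay_taxes).
The contrapositive of premise 10 (O(¬void_entry ⊃ ¬pay_taxes)) is O(pay_taxes ⊃ void_entry), and O(pay_taxes) is already established, so O(void_entry).
So O(void_entry) holds — void_entry is obligatory. None of the other listed options is made obligatory by any chain of premises.

void_entry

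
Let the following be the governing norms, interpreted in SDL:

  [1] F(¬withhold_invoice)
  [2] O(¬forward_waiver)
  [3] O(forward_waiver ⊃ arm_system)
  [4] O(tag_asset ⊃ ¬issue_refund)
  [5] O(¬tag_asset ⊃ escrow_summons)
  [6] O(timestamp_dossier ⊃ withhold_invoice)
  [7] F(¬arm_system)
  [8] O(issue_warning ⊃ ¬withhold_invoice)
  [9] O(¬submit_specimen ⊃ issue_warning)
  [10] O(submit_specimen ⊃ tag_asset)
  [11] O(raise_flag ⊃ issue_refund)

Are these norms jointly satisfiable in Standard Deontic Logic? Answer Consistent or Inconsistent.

Consistent

Premise 3 is O(forward_waiver ⊃ arm_system); even if O(arm_system) held, inferring O(forward_waiver) would be affirming the consequent — invalid.
So O(forward_waiver) is not derivable, and the apparent clash with O(¬forward_waiver) does not arise.
A world satisfying every obligation exists (e.g. arm_system=true, escrow_summons=false, forward_waiver=false, issue_refund=false, issue_warning=false, raise_flag=false, submit_specimen=true, tag_asset=true, timestamp_dossier=false, withhold_invoice=true); no atom is both obligatory and forbidden, so the set is consistent.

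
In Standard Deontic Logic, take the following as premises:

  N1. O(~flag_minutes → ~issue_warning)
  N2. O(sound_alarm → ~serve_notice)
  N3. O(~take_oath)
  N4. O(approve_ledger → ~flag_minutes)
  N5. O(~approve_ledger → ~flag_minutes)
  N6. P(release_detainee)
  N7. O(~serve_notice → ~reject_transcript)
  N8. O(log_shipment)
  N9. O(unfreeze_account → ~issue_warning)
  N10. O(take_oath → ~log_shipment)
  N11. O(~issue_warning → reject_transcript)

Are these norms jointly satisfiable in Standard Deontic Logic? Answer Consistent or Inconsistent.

Consistent

Premise 10 is O(take_oath → ~log_shipment), but O(take_oath) is not derivable from the premises, so it does not yield O(~log_shipment).
So O(~log_shipment) is not derivable, and the apparent clash with O(log_shipment) does not arise.
A world satisfying every obligation exists (e.g. approve_ledger=false, flag_minutes=false, issue_warning=false, log_shipment=true, reject_transcript=true, release_detainee=false, serve_notice=true, sound_alarm=false, take_oath=false, unfreeze_account=false); no atom is both obligatory and forbidden, so the set is consistent.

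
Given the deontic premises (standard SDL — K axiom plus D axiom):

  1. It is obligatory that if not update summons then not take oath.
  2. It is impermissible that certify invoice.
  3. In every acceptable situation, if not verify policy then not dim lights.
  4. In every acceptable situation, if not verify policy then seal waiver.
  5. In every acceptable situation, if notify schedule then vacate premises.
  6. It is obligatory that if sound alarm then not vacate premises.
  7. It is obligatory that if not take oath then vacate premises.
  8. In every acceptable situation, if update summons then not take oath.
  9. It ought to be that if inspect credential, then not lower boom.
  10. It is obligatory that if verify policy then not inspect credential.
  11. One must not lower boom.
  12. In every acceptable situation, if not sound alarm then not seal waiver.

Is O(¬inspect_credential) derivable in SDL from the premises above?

Premises 8 and 1 are O(update_summons → ¬take_oath) and O(¬update_summons → ¬take_oath); every ideal world satisfies update_summons or ¬update_summons, so in either case ¬take_oath holds — hence O(¬take_oath).
With premise 7, O(¬take_oath → vacate_premises), the K-axiom yields O(vacate_premises).
Premise 6 is O(sound_alarm → ¬vacate_premises); contrapositively O(vacate_premises → ¬sound_alarm). Since O(vacate_premises) holds, K gives O(¬sound_alarm).
Applying K to premise 12 (O(¬sound_alarm → ¬seal_waiver)) and O(¬sound_alarm) yields O(¬seal_waiver).
The contrapositive of premise 4 (O(¬verify_policy → seal_waiver)) is O(¬seal_waiver → verify_policy), and O(¬seal_waiver) is already established, so O(verify_policy).
With premise 10, O(verify_policy → ¬inspect_credential), the K-axiom yields O(¬inspect_credential).
Premises 2, 3, 5, 9, 11 do not contribute to this derivation.
So O(¬inspect_credential) follows.

Yes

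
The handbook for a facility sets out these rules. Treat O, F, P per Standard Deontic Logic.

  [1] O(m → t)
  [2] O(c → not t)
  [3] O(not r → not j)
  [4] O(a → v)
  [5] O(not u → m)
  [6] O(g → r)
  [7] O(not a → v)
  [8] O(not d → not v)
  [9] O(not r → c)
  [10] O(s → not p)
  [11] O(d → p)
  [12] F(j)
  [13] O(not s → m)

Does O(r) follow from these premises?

Yes

Premises 4 and 7 cover both cases: O(a → v) and O(not a → v). Since a ∨ not a is a tautology, O(v) follows.
Premise 8 is O(not d → not v); contrapositively O(v → d). Since O(v) holds, K gives O(d).
Applying K to premise 11 (O(d → p)) and O(d) yields O(p).
Premise 10 is O(s → not p); contrapositively O(p → not s). Since O(p) holds, K gives O(not s).
From O(not s) and premise 13, O(not s → m), we obtain O(m).
From O(m) and premise 1, O(m → t), we obtain O(t).
Premise 2, O(c → not t), contraposes to O(t → not c); with O(t) we get O(not c).
Premise 9 is O(not r → c); contrapositively O(not c → r). Since O(not c) holds, K gives O(r).
Premises 3, 5, 6, 12 do not contribute to this derivation.
So O(r) follows.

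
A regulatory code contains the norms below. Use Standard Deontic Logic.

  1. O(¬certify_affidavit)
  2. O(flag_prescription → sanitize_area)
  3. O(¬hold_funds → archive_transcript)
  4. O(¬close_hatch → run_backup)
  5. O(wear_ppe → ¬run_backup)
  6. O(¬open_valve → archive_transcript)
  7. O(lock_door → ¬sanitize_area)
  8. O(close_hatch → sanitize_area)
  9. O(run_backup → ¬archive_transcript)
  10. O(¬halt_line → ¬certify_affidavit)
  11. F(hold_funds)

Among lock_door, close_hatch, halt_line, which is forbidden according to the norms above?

Premise 11 is F(hold_funds), i.e. O(¬hold_funds).
With premise 3, O(¬hold_funds → archive_transcript), the K-axiom yields O(archive_transcript).
Premise 9 is O(run_backup → ¬archive_transcript); contrapositively O(archive_transcript → ¬run_backup). Since O(archive_transcript) holds, K gives O(¬run_backup).
The contrapositive of premise 4 (O(¬close_hatch → run_backup)) is O(¬run_backup → close_hatch), and O(¬run_backup) is already established, so O(close_hatch).
Premise 8 is O(close_hatch → sanitize_area); since O(close_hatch), deontic closure gives O(sanitize_area).
Premise 7 is O(lock_door → ¬sanitize_area); contrapositively O(sanitize_area → ¬lock_door). Since O(sanitize_area) holds, K gives O(¬lock_door).
So O(¬lock_door) holds, i.e. lock_door is forbidden. None of the other listed options is forbidden under the premises.

lock_door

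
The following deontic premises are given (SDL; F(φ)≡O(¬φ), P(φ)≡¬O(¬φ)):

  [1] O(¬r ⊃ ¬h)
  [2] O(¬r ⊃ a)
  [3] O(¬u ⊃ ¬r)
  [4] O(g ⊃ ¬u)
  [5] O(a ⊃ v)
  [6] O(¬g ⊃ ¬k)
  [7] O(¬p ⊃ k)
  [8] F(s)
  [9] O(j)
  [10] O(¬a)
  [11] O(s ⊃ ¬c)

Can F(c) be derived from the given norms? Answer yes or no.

No

Premise 11 is O(s ⊃ ¬c), but O(s) is not derivable from the premises, so it does not yield O(¬c).
No other premise forces O(¬c). An ideal world satisfying every premise can still have c true, so F(c) is not derivable.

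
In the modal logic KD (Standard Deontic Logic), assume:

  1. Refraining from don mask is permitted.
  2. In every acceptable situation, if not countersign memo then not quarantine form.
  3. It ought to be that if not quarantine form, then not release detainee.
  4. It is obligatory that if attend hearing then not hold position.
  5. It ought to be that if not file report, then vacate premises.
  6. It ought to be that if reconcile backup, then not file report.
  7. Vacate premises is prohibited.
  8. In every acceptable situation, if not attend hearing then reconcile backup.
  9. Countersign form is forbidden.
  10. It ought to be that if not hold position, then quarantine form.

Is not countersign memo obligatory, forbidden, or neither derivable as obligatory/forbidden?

Premise 7 is F(vacate_premises), i.e. O(¬vacate_premises).
Premise 5 is O(¬file_report → vacate_premises); contrapositively O(¬vacate_premises → file_report). Since O(¬vacate_premises) holds, K gives O(file_report).
The contrapositive of premise 6 (O(reconcile_backup → ¬file_report)) is O(file_report → ¬reconcile_backup), and O(file_report) is already established, so O(¬reconcile_backup).
The contrapositive of premise 8 (O(¬attend_hearing → reconcile_backup)) is O(¬reconcile_backup → attend_hearing), and O(¬reconcile_backup) is already established, so O(attend_hearing).
With premise 4, O(attend_hearing → ¬hold_position), the K-axiom yields O(¬hold_position).
With premise 10, O(¬hold_position → quarantine_form), the K-axiom yields O(quarantine_form).
The contrapositive of premise 2 (O(¬countersign_memo → ¬quarantine_form)) is O(quarantine_form → countersign_memo), and O(quarantine_form) is already established, so O(countersign_memo).
Premises 1, 3, 9 do not contribute to this derivation.
Thus O(countersign_memo), which is F(¬countersign_memo): ¬countersign_memo is forbidden.

Forbidden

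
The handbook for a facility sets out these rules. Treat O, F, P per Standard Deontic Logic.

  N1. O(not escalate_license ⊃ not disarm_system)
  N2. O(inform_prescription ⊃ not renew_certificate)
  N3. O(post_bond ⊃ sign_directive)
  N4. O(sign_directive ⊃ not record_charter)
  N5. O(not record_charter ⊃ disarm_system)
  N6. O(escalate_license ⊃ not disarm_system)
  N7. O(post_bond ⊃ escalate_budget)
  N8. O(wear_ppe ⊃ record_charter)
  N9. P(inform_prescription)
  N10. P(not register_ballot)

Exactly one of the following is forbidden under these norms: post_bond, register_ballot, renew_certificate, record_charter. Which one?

Premises 6 and 1 are O(escalate_license ⊃ not disarm_system) and O(not escalate_license ⊃ not disarm_system); every ideal world satisfies escalate_license or not escalate_license, so in either case not disarm_system holds — hence O(not disarm_system).
Premise 5 is O(not record_charter ⊃ disarm_system); contrapositively O(not disarm_system ⊃ record_charter). Since O(not disarm_system) holds, K gives O(record_charter).
Premise 4 is O(sign_directive ⊃ not record_charter); contrapositively O(record_charter ⊃ not sign_directive). Since O(record_charter) holds, K gives O(not sign_directive).
The contrapositive of premise 3 (O(post_bond ⊃ sign_directive)) is O(not sign_directive ⊃ not post_bond), and O(not sign_directive) is already established, so O(not post_bond).
So O(not post_bond) holds, i.e. post_bond is forbidden. None of the other listed options is forbidden under the premises.

post_bond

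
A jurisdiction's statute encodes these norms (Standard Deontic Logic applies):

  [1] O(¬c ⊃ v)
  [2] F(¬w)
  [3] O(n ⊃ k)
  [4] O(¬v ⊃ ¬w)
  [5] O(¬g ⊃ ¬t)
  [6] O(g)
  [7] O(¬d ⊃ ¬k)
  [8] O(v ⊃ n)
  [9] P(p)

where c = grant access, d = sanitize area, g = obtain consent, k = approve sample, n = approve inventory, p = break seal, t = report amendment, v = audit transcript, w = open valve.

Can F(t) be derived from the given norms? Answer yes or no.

Premise 5 is O(¬g ⊃ ¬t), but O(¬g) is not derivable from the premises, so it does not yield O(¬t).
No other premise forces O(¬t). An ideal world satisfying every premise can still have t true, so F(t) is not derivable.

No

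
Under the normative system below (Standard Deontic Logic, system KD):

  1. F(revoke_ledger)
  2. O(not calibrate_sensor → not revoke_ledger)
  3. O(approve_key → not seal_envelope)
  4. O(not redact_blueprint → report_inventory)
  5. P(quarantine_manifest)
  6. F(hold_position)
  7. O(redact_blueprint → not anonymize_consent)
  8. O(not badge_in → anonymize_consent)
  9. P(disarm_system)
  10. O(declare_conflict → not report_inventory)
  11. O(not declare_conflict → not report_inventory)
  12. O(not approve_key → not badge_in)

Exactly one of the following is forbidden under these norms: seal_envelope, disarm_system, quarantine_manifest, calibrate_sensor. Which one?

By case analysis on declare_conflict: premise 10 gives O(declare_conflict → not report_inventory) and premise 11 gives O(not declare_conflict → not report_inventory), so O(not report_inventory) either way.
Premise 4, O(not redact_blueprint → report_inventory), contraposes to O(not report_inventory → redact_blueprint); with O(not report_inventory) we get O(redact_blueprint).
From O(redact_blueprint) and premise 7, O(redact_blueprint → not anonymize_consent), we obtain O(not anonymize_consent).
Premise 8, O(not badge_in → anonymize_consent), contraposes to O(not anonymize_consent → badge_in); with O(not anonymize_consent) we get O(badge_in).
Premise 12, O(not approve_key → not badge_in), contraposes to O(badge_in → approve_key); with O(badge_in) we get O(approve_key).
From O(approve_key) and premise 3, O(approve_key → not seal_envelope), we obtain O(not seal_envelope).
So O(not seal_envelope) holds, i.e. seal_envelope is forbidden. None of the other listed options is forbidden under the premises.

seal_envelope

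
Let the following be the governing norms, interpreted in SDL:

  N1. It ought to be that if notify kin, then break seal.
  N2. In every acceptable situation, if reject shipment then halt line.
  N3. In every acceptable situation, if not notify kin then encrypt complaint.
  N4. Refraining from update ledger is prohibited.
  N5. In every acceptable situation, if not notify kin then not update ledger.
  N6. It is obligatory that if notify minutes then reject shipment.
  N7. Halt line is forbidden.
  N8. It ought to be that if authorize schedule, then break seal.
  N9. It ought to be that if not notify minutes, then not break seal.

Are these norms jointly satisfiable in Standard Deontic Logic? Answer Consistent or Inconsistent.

Inconsistent

Premise 4 is F(¬update_ledger), i.e. O(update_ledger).
The contrapositive of premise 5 (O(¬notify_kin → ¬update_ledger)) is O(update_ledger → notify_kin), and O(update_ledger) is already established, so O(notify_kin).
From O(notify_kin) and premise 1, O(notify_kin → break_seal), we obtain O(break_seal).
Premise 9 is O(¬notify_minutes → ¬break_seal); contrapositively O(break_seal → notify_minutes). Since O(break_seal) holds, K gives O(notify_minutes).
With premise 6, O(notify_minutes → reject_shipment), the K-axiom yields O(reject_shipment).
Applying K to premise 2 (O(reject_shipment → halt_line)) and O(reject_shipment) yields O(halt_line).
Yet premise 7 is F(halt_line), i.e. O(¬halt_line).
We now have both O(halt_line) and O(¬halt_line) — halt_line is simultaneously obligatory and forbidden, violating the D-axiom.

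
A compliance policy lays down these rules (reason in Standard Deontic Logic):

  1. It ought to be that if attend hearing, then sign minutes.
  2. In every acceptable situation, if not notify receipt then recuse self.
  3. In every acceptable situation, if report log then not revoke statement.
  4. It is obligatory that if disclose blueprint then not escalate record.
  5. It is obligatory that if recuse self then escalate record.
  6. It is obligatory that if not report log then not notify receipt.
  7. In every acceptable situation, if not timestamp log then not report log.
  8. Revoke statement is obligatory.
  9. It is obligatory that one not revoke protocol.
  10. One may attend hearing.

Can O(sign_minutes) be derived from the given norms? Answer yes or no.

No

Premise 1 is O(attend_hearing → sign_minutes), but O(attend_hearing) is not derivable from the premises (the permission P(attend_hearing) asserts only ¬O(¬attend_hearing), not O(attend_hearing)), so it does not yield O(sign_minutes).
No other premise forces O(sign_minutes). An ideal world satisfying every premise can still have sign_minutes false, so O(sign_minutes) is not derivable.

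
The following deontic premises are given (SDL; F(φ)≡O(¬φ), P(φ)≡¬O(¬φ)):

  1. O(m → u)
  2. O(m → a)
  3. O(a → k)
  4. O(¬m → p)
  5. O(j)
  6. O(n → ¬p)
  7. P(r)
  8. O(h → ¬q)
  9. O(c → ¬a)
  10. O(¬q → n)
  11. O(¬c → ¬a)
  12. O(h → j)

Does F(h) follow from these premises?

Premises 11 and 9 are O(¬c → ¬a) and O(c → ¬a); every ideal world satisfies ¬c or c, so in either case ¬a holds — hence O(¬a).
Premise 2, O(m → a), contraposes to O(¬a → ¬m); with O(¬a) we get O(¬m).
With premise 4, O(¬m → p), the K-axiom yields O(p).
The contrapositive of premise 6 (O(n → ¬p)) is O(p → ¬n), and O(p) is already established, so O(¬n).
Premise 10, O(¬q → n), contraposes to O(¬n → q); with O(¬n) we get O(q).
Premise 8, O(h → ¬q), contraposes to O(q → ¬h); with O(q) we get O(¬h).
Premises 1, 3, 5, 7, 12 do not contribute to this derivation.
So O(¬h) holds, i.e. F(h). The claim follows.

Yes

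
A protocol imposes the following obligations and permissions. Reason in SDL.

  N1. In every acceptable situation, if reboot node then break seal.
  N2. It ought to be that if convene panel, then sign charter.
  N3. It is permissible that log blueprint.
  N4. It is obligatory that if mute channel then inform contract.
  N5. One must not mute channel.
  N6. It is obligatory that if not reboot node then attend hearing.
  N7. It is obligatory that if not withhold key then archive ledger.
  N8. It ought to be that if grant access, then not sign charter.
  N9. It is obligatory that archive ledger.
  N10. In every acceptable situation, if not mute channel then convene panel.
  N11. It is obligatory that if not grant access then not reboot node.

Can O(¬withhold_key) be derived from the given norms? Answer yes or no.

Premise 7 is O(¬withhold_key → archive_ledger); even if O(archive_ledger) held, inferring O(¬withhold_key) would be affirming the consequent — invalid.
No other premise forces O(¬withhold_key). An ideal world satisfying every premise can still have ¬withhold_key false, so O(¬withhold_key) is not derivable.

No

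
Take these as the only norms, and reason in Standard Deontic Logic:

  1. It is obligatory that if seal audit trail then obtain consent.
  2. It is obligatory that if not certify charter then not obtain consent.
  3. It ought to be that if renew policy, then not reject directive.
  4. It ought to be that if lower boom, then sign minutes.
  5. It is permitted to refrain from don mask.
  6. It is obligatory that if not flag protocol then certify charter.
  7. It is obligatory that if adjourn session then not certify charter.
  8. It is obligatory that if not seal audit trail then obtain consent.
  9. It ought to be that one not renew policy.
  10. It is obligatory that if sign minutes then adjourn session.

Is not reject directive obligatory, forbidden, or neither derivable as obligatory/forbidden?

Neither

Premise 3 is O(renew_policy → ¬reject_directive), but O(renew_policy) is not derivable from the premises, so it does not yield O(¬reject_directive).
No premise or chain of K-axiom applications forces O(¬reject_directive), and none forces O(reject_directive). So ¬reject_directive is neither obligatory nor forbidden under these norms.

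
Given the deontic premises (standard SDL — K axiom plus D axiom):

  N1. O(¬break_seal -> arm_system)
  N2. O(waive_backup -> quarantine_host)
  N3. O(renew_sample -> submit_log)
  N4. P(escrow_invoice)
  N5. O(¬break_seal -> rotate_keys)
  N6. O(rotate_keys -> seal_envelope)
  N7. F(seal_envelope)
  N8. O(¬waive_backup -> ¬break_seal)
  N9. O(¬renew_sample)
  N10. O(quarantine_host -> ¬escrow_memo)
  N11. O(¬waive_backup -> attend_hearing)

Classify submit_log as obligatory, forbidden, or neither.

Neither

Premise 3 is O(renew_sample -> submit_log), but O(renew_sample) is not derivable from the premises, so it does not yield O(submit_log).
No premise or chain of K-axiom applications forces O(submit_log), and none forces O(¬submit_log). So submit_log is neither obligatory nor forbidden under these norms.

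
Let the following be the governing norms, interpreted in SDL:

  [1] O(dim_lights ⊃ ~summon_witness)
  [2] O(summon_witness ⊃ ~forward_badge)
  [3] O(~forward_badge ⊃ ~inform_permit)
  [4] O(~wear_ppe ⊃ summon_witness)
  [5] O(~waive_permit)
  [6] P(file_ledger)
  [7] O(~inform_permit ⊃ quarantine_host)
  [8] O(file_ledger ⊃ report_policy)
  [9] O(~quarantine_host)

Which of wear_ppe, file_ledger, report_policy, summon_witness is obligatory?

wear_ppe

Premise 9 states O(~quarantine_host) outright.
Premise 7 is O(~inform_permit ⊃ quarantine_host); contrapositively O(~quarantine_host ⊃ inform_permit). Since O(~quarantine_host) holds, K gives O(inform_permit).
Premise 3, O(~forward_badge ⊃ ~inform_permit), contraposes to O(inform_permit ⊃ forward_badge); with O(inform_permit) we get O(forward_badge).
The contrapositive of premise 2 (O(summon_witness ⊃ ~forward_badge)) is O(forward_badge ⊃ ~summon_witness), and O(forward_badge) is already established, so O(~summon_witness).
The contrapositive of premise 4 (O(~wear_ppe ⊃ summon_witness)) is O(~summon_witness ⊃ wear_ppe), and O(~summon_witness) is already established, so O(wear_ppe).
So O(wear_ppe) holds — wear_ppe is obligatory. None of the other listed options is made obligatory by any chain of premises.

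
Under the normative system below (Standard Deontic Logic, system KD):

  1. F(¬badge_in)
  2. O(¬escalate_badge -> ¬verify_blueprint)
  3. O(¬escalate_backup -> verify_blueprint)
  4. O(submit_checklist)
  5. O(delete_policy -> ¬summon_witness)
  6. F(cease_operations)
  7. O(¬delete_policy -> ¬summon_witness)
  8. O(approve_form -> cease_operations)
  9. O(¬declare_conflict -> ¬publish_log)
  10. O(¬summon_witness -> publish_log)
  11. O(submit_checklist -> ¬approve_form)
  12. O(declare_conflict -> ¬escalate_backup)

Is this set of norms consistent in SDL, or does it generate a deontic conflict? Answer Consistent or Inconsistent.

Premise 8 is O(approve_form -> cease_operations), but O(approve_form) is not derivable from the premises, so it does not yield O(cease_operations).
So O(cease_operations) is not derivable, and the apparent clash with O(¬cease_operations) does not arise.
A world satisfying every obligation exists (e.g. approve_form=false, badge_in=true, cease_operations=false, declare_conflict=true, delete_policy=false, escalate_backup=false, escalate_badge=true, publish_log=true, submit_checklist=true, summon_witness=false, verify_blueprint=true); no atom is both obligatory and forbidden, so the set is consistent.

Consistent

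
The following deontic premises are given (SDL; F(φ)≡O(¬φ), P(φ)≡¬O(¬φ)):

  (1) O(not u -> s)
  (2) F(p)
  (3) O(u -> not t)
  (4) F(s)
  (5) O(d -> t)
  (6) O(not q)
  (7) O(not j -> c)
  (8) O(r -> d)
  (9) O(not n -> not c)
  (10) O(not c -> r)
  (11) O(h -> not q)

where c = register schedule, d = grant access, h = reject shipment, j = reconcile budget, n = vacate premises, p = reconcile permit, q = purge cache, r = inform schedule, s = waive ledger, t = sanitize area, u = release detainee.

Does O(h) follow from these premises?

No

Premise 11 is O(h -> not q); even if O(not q) held, inferring O(h) would be affirming the consequent — invalid.
No other premise forces O(h). An ideal world satisfying every premise can still have h false, so O(h) is not derivable.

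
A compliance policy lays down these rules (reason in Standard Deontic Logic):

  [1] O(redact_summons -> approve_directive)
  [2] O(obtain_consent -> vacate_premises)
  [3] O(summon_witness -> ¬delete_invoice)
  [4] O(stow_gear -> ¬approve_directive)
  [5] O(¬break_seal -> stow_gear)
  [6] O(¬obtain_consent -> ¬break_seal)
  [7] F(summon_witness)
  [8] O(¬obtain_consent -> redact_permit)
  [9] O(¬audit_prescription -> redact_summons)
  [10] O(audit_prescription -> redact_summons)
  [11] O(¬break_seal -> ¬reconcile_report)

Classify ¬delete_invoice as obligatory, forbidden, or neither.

Premise 3 is O(summon_witness -> ¬delete_invoice), but O(summon_witness) is not derivable from the premises, so it does not yield O(¬delete_invoice).
No premise or chain of K-axiom applications forces O(¬delete_invoice), and none forces O(delete_invoice). So ¬delete_invoice is neither obligatory nor forbidden under these norms.

Neither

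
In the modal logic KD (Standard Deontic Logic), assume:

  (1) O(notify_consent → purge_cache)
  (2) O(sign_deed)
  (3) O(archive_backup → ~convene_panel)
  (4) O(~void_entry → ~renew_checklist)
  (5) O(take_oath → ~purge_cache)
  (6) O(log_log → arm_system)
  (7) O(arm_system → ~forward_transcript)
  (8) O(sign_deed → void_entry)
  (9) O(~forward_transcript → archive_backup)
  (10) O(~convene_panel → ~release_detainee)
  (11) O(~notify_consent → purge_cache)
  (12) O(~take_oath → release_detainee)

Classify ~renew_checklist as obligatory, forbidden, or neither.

Premise 4 is O(~void_entry → ~renew_checklist), but O(~void_entry) is not derivable from the premises, so it does not yield O(~renew_checklist).
No premise or chain of K-axiom applications forces O(~renew_checklist), and none forces O(renew_checklist). So ~renew_checklist is neither obligatory nor forbidden under these norms.

Neither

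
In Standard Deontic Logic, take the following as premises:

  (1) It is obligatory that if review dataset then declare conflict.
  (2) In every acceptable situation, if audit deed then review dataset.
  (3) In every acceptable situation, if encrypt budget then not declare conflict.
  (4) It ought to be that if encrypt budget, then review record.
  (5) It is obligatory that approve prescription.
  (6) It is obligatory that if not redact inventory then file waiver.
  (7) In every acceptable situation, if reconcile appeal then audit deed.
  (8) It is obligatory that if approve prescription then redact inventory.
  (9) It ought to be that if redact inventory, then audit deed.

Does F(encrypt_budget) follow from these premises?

Premise 5 gives O(approve_prescription).
With premise 8, O(approve_prescription → redact_inventory), the K-axiom yields O(redact_inventory).
Premise 9 is O(redact_inventory → audit_deed); since O(redact_inventory), deontic closure gives O(audit_deed).
With premise 2, O(audit_deed → review_dataset), the K-axiom yields O(review_dataset).
From O(review_dataset) and premise 1, O(review_dataset → declare_conflict), we obtain O(declare_conflict).
Premise 3 is O(encrypt_budget → ¬declare_conflict); contrapositively O(declare_conflict → ¬encrypt_budget). Since O(declare_conflict) holds, K gives O(¬encrypt_budget).
Premises 4, 6, 7 do not contribute to this derivation.
So O(¬encrypt_budget) holds, i.e. F(encrypt_budget). The claim follows.

Yes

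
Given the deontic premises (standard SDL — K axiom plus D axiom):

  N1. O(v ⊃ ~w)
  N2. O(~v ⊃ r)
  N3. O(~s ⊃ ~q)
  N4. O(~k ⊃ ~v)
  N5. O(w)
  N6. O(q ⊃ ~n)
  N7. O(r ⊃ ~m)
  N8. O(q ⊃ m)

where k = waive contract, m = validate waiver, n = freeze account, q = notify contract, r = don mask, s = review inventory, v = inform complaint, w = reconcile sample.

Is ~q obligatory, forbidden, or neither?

Obligatory

Premise 5 states O(w) outright.
Premise 1 is O(v ⊃ ~w); contrapositively O(w ⊃ ~v). Since O(w) holds, K gives O(~v).
Premise 2 is O(~v ⊃ r); since O(~v), deontic closure gives O(r).
Premise 7 is O(r ⊃ ~m); since O(r), deontic closure gives O(~m).
Premise 8, O(q ⊃ m), contraposes to O(~m ⊃ ~q); with O(~m) we get O(~q).
Premises 3, 4, 6 do not contribute to this derivation.
Hence ~q is obligatory.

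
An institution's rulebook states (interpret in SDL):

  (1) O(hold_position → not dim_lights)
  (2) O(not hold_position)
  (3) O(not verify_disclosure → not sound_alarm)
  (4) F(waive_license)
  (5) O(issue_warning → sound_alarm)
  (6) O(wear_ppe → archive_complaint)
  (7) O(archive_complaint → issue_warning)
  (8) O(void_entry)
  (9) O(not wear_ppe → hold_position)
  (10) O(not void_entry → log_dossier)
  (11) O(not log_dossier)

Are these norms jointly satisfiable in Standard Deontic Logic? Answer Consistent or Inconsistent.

Premise 10 is O(not void_entry → log_dossier), but O(not void_entry) is not derivable from the premises, so it does not yield O(log_dossier).
So O(log_dossier) is not derivable, and the apparent clash with O(not log_dossier) does not arise.
A world satisfying every obligation exists (e.g. archive_complaint=true, dim_lights=false, hold_position=false, issue_warning=true, log_dossier=false, sound_alarm=true, verify_disclosure=true, void_entry=true, waive_license=false, wear_ppe=true); no atom is both obligatory and forbidden, so the set is consistent.

Consistent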